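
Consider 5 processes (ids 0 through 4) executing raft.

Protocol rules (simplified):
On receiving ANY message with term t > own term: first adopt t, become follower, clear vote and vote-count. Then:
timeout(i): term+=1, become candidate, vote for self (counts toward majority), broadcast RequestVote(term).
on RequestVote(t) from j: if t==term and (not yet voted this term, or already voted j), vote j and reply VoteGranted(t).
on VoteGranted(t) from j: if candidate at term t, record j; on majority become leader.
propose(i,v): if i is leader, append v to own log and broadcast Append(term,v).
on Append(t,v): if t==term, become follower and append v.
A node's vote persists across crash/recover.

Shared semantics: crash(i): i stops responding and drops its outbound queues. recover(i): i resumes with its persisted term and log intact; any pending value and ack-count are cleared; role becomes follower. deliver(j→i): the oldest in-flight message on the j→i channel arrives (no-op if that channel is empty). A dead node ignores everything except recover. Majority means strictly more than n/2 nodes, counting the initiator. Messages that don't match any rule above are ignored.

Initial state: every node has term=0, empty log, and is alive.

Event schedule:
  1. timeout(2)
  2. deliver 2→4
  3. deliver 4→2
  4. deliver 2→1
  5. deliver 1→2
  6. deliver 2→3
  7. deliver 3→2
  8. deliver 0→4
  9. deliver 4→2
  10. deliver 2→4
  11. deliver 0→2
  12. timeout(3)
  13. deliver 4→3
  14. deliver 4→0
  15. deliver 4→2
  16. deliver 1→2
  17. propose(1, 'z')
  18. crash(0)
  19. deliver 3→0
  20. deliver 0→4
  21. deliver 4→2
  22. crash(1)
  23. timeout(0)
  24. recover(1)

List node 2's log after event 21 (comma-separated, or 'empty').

empty

after 1 — timeout(2): n2:cand/t1/[-]
after 2 — deliver 2→4: n4:foll/t1/[-]
after 3 — deliver 4→2: ·
after 4 — deliver 2→1: n1:foll/t1/[-]
after 5 — deliver 1→2: n2:lead/t1/[-]
after 6 — deliver 2→3: n3:foll/t1/[-]
after 7 — deliver 3→2: ·
after 8 — deliver 0→4: ·
after 9 — deliver 4→2: ·
after 10 — deliver 2→4: ·
after 11 — deliver 0→2: ·
after 12 — timeout(3): n3:cand/t2/[-]
after 13 — deliver 4→3: ·
after 14 — deliver 4→0: ·
after 15 — deliver 4→2: ·
after 16 — deliver 1→2: ·
after 17 — propose(1,'z'): ·
after 18 — crash(0): n0:✗foll/t0/[-]
after 19 — deliver 3→0: ·
after 20 — deliver 0→4: ·
after 21 — deliver 4→2: ·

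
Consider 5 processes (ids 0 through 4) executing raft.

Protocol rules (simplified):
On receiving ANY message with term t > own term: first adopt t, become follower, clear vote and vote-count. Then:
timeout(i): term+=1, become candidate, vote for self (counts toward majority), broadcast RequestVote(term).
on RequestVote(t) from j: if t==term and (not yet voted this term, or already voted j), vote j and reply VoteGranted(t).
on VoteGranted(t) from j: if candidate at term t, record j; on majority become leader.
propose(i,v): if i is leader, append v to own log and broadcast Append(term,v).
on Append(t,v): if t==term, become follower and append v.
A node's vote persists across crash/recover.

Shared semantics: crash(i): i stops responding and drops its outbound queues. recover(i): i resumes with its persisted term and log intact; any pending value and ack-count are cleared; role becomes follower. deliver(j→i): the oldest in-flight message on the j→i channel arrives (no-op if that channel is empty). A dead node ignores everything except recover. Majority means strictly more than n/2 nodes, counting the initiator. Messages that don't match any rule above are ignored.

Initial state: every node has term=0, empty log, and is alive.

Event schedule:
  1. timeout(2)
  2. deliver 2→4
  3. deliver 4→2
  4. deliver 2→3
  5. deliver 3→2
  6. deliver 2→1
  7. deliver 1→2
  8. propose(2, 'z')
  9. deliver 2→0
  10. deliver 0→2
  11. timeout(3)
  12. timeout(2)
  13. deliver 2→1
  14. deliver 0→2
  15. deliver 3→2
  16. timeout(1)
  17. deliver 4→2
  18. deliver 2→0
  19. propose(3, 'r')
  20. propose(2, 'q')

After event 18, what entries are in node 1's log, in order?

z

[1] timeout(2) → N2(cand t1 [-])
[2] deliver 2→4 → N4(foll t1 [-])
[3] deliver 4→2 → ∅
[4] deliver 2→3 → N3(foll t1 [-])
[5] deliver 3→2 → N2(lead t1 [-])
[6] deliver 2→1 → N1(foll t1 [-])
[7] deliver 1→2 → ∅
[8] propose(2,'z') → N2(lead t1 [z])
[9] deliver 2→0 → N0(foll t1 [-])
[10] deliver 0→2 → ∅
[11] timeout(3) → N3(cand t2 [-])
[12] timeout(2) → N2(cand t2 [z])
[13] deliver 2→1 → N1(foll t1 [z])
[14] deliver 0→2 → ∅
[15] deliver 3→2 → ∅
[16] timeout(1) → N1(cand t2 [z])
[17] deliver 4→2 → ∅
[18] deliver 2→0 → N0(foll t1 [z])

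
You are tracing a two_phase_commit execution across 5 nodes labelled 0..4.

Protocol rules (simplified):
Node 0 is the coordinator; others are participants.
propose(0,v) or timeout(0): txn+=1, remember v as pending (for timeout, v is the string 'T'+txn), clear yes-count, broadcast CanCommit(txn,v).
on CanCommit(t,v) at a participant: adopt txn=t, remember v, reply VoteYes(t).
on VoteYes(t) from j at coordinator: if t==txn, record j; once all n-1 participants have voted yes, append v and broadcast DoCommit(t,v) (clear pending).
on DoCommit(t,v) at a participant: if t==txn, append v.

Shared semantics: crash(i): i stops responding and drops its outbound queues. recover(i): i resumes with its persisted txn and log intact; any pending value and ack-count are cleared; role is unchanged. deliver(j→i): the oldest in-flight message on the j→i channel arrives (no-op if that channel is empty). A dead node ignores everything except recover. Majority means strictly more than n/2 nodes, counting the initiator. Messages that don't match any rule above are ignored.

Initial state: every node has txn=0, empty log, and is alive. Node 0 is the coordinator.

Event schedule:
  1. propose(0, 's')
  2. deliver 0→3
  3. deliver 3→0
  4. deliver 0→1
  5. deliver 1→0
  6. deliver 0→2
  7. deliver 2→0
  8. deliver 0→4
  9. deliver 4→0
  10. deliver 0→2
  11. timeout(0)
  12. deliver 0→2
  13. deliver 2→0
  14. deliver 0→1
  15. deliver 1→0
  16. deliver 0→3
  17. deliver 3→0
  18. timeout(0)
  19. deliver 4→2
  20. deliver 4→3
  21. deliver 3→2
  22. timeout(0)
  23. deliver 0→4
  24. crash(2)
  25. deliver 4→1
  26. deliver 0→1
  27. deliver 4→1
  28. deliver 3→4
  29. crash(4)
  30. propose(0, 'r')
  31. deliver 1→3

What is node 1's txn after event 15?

after 1 — propose(0,'s'): n0:coor/t1/[-]
after 2 — deliver 0→3: n3:part/t1/[-]
after 3 — deliver 3→0: ·
after 4 — deliver 0→1: n1:part/t1/[-]
after 5 — deliver 1→0: ·
after 6 — deliver 0→2: n2:part/t1/[-]
after 7 — deliver 2→0: ·
after 8 — deliver 0→4: n4:part/t1/[-]
after 9 — deliver 4→0: n0:coor/t1/[s]
after 10 — deliver 0→2: n2:part/t1/[s]
after 11 — timeout(0): n0:coor/t2/[s]
after 12 — deliver 0→2: n2:part/t2/[s]
after 13 — deliver 2→0: ·
after 14 — deliver 0→1: n1:part/t1/[s]
after 15 — deliver 1→0: ·

1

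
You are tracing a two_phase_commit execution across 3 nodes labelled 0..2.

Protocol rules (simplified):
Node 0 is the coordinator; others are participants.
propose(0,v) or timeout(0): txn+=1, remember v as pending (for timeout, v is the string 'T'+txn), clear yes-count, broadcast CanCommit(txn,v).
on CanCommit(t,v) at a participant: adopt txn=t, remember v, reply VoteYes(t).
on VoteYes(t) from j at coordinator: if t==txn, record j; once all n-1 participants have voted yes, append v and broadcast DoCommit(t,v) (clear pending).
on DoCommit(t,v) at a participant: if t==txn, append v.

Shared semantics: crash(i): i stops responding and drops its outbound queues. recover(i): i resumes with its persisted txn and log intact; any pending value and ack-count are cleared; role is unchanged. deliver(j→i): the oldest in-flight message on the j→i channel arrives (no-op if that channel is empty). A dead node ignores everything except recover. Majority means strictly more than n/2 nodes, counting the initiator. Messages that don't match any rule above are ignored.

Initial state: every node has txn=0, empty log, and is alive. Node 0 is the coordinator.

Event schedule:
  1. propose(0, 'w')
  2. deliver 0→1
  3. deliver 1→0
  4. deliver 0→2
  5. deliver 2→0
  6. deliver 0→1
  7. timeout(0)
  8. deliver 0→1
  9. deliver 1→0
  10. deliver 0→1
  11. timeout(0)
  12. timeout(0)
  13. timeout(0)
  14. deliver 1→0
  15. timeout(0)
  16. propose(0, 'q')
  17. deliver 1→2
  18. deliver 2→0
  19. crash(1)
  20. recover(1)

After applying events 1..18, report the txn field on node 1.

2

1. propose(0,'w'):  <0:coor t1 ->
2. deliver 0→1:  <1:part t1 ->
3. deliver 1→0:  nop
4. deliver 0→2:  <2:part t1 ->
5. deliver 2→0:  <0:coor t1 w>
6. deliver 0→1:  <1:part t1 w>
7. timeout(0):  <0:coor t2 w>
8. deliver 0→1:  <1:part t2 w>
9. deliver 1→0:  nop
10. deliver 0→1:  nop
11. timeout(0):  <0:coor t3 w>
12. timeout(0):  <0:coor t4 w>
13. timeout(0):  <0:coor t5 w>
14. deliver 1→0:  nop
15. timeout(0):  <0:coor t6 w>
16. propose(0,'q'):  <0:coor t7 w>
17. deliver 1→2:  nop
18. deliver 2→0:  nop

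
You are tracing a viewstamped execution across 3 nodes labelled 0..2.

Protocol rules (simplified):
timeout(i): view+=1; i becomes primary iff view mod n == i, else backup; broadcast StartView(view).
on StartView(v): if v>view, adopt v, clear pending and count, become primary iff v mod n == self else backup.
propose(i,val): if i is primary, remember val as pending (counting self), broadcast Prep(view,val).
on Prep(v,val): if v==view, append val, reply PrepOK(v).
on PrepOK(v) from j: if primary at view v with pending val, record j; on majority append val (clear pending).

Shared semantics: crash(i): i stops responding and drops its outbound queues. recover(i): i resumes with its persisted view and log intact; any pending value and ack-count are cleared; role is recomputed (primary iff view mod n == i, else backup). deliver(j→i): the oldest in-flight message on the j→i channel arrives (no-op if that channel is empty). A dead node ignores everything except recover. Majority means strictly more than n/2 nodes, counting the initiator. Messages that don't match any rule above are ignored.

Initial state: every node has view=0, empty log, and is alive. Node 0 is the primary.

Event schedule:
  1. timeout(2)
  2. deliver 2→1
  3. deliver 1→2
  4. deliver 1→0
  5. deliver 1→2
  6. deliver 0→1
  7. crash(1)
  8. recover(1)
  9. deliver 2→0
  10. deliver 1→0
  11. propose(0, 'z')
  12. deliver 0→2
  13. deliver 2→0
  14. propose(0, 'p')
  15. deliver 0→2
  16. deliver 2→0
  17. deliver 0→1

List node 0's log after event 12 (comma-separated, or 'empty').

empty

after 1 — timeout(2): n2:back/v1/[-]
after 2 — deliver 2→1: n1:prim/v1/[-]
after 3 — deliver 1→2: ·
after 4 — deliver 1→0: ·
after 5 — deliver 1→2: ·
after 6 — deliver 0→1: ·
after 7 — crash(1): n1:✗prim/v1/[-]
after 8 — recover(1): n1:prim/v1/[-]
after 9 — deliver 2→0: n0:back/v1/[-]
after 10 — deliver 1→0: ·
after 11 — propose(0,'z'): ·
after 12 — deliver 0→2: ·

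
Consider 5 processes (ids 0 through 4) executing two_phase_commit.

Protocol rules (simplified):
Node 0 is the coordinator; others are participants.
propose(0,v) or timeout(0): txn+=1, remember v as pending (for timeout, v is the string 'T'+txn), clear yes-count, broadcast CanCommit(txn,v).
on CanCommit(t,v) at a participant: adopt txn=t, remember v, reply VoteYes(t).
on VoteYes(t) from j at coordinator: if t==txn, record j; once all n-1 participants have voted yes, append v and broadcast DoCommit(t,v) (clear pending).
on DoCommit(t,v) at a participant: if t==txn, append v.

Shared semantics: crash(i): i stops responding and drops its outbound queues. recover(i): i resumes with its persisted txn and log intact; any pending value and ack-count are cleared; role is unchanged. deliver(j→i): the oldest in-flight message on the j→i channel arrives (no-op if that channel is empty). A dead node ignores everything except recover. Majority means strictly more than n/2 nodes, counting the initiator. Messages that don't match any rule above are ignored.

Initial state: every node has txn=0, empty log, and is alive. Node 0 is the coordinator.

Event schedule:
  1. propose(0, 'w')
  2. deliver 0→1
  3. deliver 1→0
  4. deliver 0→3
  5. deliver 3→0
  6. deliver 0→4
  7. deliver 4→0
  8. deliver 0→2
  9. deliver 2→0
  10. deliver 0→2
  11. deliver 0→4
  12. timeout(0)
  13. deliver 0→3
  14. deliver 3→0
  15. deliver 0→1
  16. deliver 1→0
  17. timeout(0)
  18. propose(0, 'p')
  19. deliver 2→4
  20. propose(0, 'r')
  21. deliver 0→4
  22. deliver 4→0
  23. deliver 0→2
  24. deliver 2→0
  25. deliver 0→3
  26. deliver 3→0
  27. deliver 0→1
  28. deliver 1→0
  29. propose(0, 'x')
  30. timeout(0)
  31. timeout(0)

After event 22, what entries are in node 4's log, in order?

[1] propose(0,'w') → N0(coor t1 [-])
[2] deliver 0→1 → N1(part t1 [-])
[3] deliver 1→0 → ∅
[4] deliver 0→3 → N3(part t1 [-])
[5] deliver 3→0 → ∅
[6] deliver 0→4 → N4(part t1 [-])
[7] deliver 4→0 → ∅
[8] deliver 0→2 → N2(part t1 [-])
[9] deliver 2→0 → N0(coor t1 [w])
[10] deliver 0→2 → N2(part t1 [w])
[11] deliver 0→4 → N4(part t1 [w])
[12] timeout(0) → N0(coor t2 [w])
[13] deliver 0→3 → N3(part t1 [w])
[14] deliver 3→0 → ∅
[15] deliver 0→1 → N1(part t1 [w])
[16] deliver 1→0 → ∅
[17] timeout(0) → N0(coor t3 [w])
[18] propose(0,'p') → N0(coor t4 [w])
[19] deliver 2→4 → ∅
[20] propose(0,'r') → N0(coor t5 [w])
[21] deliver 0→4 → N4(part t2 [w])
[22] deliver 4→0 → ∅

w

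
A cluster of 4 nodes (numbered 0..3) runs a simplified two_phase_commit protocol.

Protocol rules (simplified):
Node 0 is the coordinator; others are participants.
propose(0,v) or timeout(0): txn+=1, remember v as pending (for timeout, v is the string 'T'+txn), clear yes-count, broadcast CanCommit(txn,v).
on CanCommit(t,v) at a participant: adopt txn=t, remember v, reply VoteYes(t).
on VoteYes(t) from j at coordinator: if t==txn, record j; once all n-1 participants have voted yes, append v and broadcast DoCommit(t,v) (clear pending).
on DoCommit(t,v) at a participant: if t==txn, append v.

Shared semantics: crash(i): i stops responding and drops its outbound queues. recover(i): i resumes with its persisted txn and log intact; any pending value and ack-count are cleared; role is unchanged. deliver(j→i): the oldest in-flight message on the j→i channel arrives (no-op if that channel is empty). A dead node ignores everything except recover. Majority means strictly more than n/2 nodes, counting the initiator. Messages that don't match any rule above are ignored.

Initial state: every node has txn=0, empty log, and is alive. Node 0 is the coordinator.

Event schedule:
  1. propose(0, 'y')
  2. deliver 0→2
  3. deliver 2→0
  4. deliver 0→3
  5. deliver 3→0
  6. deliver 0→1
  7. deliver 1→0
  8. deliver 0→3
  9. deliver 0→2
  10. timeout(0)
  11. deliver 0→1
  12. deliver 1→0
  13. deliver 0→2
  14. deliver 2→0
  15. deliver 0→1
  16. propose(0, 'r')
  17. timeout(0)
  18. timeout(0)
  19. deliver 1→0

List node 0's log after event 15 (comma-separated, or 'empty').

step 1 propose(0,'y'): 0={coor,t=1,log=-}
step 2 deliver 0→2: 2={part,t=1,log=-}
step 3 deliver 2→0: —
step 4 deliver 0→3: 3={part,t=1,log=-}
step 5 deliver 3→0: —
step 6 deliver 0→1: 1={part,t=1,log=-}
step 7 deliver 1→0: 0={coor,t=1,log=y}
step 8 deliver 0→3: 3={part,t=1,log=y}
step 9 deliver 0→2: 2={part,t=1,log=y}
step 10 timeout(0): 0={coor,t=2,log=y}
step 11 deliver 0→1: 1={part,t=1,log=y}
step 12 deliver 1→0: —
step 13 deliver 0→2: 2={part,t=2,log=y}
step 14 deliver 2→0: —
step 15 deliver 0→1: 1={part,t=2,log=y}

y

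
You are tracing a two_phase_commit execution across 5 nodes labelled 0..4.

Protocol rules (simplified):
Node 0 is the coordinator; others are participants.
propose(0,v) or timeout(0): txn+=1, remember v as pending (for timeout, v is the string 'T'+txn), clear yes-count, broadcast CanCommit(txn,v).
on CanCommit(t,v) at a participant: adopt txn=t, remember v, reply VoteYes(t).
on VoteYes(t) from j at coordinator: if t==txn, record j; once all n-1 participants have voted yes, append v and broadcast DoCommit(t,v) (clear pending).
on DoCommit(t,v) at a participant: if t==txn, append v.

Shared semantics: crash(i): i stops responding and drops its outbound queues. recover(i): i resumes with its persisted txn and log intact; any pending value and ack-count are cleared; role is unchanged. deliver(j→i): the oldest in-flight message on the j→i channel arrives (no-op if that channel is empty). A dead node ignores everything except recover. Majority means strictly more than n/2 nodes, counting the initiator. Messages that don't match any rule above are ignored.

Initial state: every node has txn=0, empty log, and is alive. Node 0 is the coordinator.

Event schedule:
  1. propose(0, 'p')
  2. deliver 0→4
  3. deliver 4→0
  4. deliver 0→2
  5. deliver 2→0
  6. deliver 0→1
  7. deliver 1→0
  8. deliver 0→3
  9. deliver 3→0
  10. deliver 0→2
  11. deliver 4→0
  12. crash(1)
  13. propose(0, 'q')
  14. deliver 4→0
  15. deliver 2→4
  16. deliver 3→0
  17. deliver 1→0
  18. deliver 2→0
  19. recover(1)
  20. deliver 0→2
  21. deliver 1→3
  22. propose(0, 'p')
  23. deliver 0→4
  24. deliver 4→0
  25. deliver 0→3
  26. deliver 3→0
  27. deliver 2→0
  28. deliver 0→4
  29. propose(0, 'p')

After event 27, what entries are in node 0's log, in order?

1. propose(0,'p'):  <0:coor t1 ->
2. deliver 0→4:  <4:part t1 ->
3. deliver 4→0:  nop
4. deliver 0→2:  <2:part t1 ->
5. deliver 2→0:  nop
6. deliver 0→1:  <1:part t1 ->
7. deliver 1→0:  nop
8. deliver 0→3:  <3:part t1 ->
9. deliver 3→0:  <0:coor t1 p>
10. deliver 0→2:  <2:part t1 p>
11. deliver 4→0:  nop
12. crash(1):  <1:✗part t1 ->
13. propose(0,'q'):  <0:coor t2 p>
14. deliver 4→0:  nop
15. deliver 2→4:  nop
16. deliver 3→0:  nop
17. deliver 1→0:  nop
18. deliver 2→0:  nop
19. recover(1):  <1:part t1 ->
20. deliver 0→2:  <2:part t2 p>
21. deliver 1→3:  nop
22. propose(0,'p'):  <0:coor t3 p>
23. deliver 0→4:  <4:part t1 p>
24. deliver 4→0:  nop
25. deliver 0→3:  <3:part t1 p>
26. deliver 3→0:  nop
27. deliver 2→0:  nop

p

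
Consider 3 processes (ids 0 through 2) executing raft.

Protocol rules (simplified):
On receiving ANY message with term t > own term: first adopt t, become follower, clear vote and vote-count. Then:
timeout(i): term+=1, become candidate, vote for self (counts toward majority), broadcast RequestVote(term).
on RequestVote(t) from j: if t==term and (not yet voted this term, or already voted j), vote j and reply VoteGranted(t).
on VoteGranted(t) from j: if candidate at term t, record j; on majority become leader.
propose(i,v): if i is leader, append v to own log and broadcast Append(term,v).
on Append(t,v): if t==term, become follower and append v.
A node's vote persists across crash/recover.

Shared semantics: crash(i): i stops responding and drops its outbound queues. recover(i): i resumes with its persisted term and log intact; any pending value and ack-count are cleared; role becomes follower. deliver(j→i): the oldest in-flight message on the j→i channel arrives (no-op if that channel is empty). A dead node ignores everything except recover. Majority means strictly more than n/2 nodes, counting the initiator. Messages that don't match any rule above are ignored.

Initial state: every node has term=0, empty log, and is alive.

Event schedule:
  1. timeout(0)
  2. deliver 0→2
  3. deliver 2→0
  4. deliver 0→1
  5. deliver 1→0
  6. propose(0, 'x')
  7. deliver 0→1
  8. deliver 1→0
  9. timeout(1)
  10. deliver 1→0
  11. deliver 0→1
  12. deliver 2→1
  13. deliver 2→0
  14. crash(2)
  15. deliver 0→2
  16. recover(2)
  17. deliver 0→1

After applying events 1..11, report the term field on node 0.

2

e1 timeout(0): 0[cand,t=1,-]
e2 deliver 0→2: 2[foll,t=1,-]
e3 deliver 2→0: 0[lead,t=1,-]
e4 deliver 0→1: 1[foll,t=1,-]
e5 deliver 1→0: ·
e6 propose(0,'x'): 0[lead,t=1,x]
e7 deliver 0→1: 1[foll,t=1,x]
e8 deliver 1→0: ·
e9 timeout(1): 1[cand,t=2,x]
e10 deliver 1→0: 0[foll,t=2,x]
e11 deliver 0→1: 1[lead,t=2,x]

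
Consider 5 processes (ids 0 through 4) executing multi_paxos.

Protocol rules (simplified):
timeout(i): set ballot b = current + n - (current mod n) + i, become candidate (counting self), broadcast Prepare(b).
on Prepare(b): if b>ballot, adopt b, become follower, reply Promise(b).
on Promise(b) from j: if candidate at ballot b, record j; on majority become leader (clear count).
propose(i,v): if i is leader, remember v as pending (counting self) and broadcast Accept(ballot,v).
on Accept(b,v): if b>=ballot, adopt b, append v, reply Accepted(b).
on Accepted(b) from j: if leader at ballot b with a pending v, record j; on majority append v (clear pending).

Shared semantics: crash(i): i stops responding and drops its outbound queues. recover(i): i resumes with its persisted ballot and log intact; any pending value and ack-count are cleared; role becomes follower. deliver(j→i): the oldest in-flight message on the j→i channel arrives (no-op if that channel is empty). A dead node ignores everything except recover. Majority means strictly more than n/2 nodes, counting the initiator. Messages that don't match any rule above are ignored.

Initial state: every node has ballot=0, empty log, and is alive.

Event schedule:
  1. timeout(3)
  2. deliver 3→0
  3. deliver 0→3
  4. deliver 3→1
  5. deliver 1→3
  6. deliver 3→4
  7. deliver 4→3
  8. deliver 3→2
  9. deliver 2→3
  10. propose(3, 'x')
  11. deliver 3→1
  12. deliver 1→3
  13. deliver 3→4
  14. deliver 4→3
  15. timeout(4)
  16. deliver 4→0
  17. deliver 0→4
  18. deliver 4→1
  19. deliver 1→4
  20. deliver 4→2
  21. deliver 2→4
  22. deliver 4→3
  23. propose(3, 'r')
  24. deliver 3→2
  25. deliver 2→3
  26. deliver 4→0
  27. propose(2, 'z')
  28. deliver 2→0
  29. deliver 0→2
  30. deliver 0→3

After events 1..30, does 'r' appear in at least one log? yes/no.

no

[1] timeout(3) → N3(cand b8 [-])
[2] deliver 3→0 → N0(foll b8 [-])
[3] deliver 0→3 → ∅
[4] deliver 3→1 → N1(foll b8 [-])
[5] deliver 1→3 → N3(lead b8 [-])
[6] deliver 3→4 → N4(foll b8 [-])
[7] deliver 4→3 → ∅
[8] deliver 3→2 → N2(foll b8 [-])
[9] deliver 2→3 → ∅
[10] propose(3,'x') → ∅
[11] deliver 3→1 → N1(foll b8 [x])
[12] deliver 1→3 → ∅
[13] deliver 3→4 → N4(foll b8 [x])
[14] deliver 4→3 → N3(lead b8 [x])
[15] timeout(4) → N4(cand b14 [x])
[16] deliver 4→0 → N0(foll b14 [-])
[17] deliver 0→4 → ∅
[18] deliver 4→1 → N1(foll b14 [x])
[19] deliver 1→4 → N4(lead b14 [x])
[20] deliver 4→2 → N2(foll b14 [-])
[21] deliver 2→4 → ∅
[22] deliver 4→3 → N3(foll b14 [x])
[23] propose(3,'r') → ∅
[24] deliver 3→2 → ∅
[25] deliver 2→3 → ∅
[26] deliver 4→0 → ∅
[27] propose(2,'z') → ∅
[28] deliver 2→0 → ∅
[29] deliver 0→2 → ∅
[30] deliver 0→3 → ∅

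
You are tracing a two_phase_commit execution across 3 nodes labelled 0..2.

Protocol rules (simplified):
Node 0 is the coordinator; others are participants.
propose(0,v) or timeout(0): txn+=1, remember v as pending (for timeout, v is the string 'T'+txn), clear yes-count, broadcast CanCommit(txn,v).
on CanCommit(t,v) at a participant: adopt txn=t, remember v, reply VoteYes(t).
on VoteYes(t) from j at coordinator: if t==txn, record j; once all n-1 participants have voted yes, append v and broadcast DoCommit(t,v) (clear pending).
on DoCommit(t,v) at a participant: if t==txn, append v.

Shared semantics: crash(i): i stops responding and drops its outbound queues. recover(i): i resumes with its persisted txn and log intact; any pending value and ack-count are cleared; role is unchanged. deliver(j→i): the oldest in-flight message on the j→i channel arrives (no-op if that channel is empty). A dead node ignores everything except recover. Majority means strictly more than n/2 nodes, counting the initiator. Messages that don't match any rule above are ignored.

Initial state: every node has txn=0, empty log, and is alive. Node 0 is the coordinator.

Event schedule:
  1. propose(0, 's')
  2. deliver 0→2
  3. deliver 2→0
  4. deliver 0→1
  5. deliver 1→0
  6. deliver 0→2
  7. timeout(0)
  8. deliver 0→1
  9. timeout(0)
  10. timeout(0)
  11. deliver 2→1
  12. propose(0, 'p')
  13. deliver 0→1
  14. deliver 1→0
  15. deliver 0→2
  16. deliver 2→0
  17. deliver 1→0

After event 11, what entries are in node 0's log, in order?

after 1 — propose(0,'s'): n0:coor/t1/[-]
after 2 — deliver 0→2: n2:part/t1/[-]
after 3 — deliver 2→0: ·
after 4 — deliver 0→1: n1:part/t1/[-]
after 5 — deliver 1→0: n0:coor/t1/[s]
after 6 — deliver 0→2: n2:part/t1/[s]
after 7 — timeout(0): n0:coor/t2/[s]
after 8 — deliver 0→1: n1:part/t1/[s]
after 9 — timeout(0): n0:coor/t3/[s]
after 10 — timeout(0): n0:coor/t4/[s]
after 11 — deliver 2→1: ·

s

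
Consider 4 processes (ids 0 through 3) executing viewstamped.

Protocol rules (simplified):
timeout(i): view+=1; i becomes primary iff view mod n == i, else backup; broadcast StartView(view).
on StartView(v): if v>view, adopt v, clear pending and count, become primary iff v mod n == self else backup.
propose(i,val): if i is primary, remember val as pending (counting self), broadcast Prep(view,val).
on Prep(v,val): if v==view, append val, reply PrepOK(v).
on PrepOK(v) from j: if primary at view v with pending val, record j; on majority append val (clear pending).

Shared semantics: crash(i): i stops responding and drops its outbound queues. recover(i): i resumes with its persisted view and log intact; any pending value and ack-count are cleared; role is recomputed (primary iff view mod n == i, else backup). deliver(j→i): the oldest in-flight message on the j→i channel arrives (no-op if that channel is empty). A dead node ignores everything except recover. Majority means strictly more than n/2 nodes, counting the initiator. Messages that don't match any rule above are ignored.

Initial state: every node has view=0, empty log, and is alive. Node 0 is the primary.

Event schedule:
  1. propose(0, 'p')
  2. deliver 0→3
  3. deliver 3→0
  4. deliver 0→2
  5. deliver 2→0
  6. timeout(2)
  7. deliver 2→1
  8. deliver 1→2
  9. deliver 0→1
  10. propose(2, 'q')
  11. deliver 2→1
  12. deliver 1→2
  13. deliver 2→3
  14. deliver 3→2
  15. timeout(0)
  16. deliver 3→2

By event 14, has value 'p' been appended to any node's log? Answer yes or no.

yes

[1] propose(0,'p') → ∅
[2] deliver 0→3 → N3(back v0 [p])
[3] deliver 3→0 → ∅
[4] deliver 0→2 → N2(back v0 [p])
[5] deliver 2→0 → N0(prim v0 [p])
[6] timeout(2) → N2(back v1 [p])
[7] deliver 2→1 → N1(prim v1 [-])
[8] deliver 1→2 → ∅
[9] deliver 0→1 → ∅
[10] propose(2,'q') → ∅
[11] deliver 2→1 → ∅
[12] deliver 1→2 → ∅
[13] deliver 2→3 → N3(back v1 [p])
[14] deliver 3→2 → ∅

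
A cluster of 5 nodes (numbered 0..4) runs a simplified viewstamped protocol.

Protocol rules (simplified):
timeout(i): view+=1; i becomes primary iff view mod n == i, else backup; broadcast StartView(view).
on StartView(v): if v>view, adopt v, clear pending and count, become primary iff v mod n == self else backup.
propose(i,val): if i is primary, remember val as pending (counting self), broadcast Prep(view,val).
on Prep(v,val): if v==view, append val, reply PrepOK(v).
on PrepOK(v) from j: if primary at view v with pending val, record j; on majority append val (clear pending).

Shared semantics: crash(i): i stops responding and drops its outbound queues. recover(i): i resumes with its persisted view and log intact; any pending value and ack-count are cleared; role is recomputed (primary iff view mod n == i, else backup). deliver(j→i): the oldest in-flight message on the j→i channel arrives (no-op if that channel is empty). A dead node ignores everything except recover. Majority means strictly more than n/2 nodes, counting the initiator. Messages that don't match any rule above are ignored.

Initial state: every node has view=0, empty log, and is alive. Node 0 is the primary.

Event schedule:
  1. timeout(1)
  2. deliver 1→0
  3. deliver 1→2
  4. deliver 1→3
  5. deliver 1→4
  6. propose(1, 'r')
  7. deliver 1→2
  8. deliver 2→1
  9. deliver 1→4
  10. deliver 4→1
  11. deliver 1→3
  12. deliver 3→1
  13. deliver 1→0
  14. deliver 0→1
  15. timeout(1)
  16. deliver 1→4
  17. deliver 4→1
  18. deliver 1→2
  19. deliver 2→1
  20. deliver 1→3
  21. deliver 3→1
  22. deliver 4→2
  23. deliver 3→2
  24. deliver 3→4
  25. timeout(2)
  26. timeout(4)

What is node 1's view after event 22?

after 1 — timeout(1): n1:prim/v1/[-]
after 2 — deliver 1→0: n0:back/v1/[-]
after 3 — deliver 1→2: n2:back/v1/[-]
after 4 — deliver 1→3: n3:back/v1/[-]
after 5 — deliver 1→4: n4:back/v1/[-]
after 6 — propose(1,'r'): ·
after 7 — deliver 1→2: n2:back/v1/[r]
after 8 — deliver 2→1: ·
after 9 — deliver 1→4: n4:back/v1/[r]
after 10 — deliver 4→1: n1:prim/v1/[r]
after 11 — deliver 1→3: n3:back/v1/[r]
after 12 — deliver 3→1: ·
after 13 — deliver 1→0: n0:back/v1/[r]
after 14 — deliver 0→1: ·
after 15 — timeout(1): n1:back/v2/[r]
after 16 — deliver 1→4: n4:back/v2/[r]
after 17 — deliver 4→1: ·
after 18 — deliver 1→2: n2:prim/v2/[r]
after 19 — deliver 2→1: ·
after 20 — deliver 1→3: n3:back/v2/[r]
after 21 — deliver 3→1: ·
after 22 — deliver 4→2: ·

2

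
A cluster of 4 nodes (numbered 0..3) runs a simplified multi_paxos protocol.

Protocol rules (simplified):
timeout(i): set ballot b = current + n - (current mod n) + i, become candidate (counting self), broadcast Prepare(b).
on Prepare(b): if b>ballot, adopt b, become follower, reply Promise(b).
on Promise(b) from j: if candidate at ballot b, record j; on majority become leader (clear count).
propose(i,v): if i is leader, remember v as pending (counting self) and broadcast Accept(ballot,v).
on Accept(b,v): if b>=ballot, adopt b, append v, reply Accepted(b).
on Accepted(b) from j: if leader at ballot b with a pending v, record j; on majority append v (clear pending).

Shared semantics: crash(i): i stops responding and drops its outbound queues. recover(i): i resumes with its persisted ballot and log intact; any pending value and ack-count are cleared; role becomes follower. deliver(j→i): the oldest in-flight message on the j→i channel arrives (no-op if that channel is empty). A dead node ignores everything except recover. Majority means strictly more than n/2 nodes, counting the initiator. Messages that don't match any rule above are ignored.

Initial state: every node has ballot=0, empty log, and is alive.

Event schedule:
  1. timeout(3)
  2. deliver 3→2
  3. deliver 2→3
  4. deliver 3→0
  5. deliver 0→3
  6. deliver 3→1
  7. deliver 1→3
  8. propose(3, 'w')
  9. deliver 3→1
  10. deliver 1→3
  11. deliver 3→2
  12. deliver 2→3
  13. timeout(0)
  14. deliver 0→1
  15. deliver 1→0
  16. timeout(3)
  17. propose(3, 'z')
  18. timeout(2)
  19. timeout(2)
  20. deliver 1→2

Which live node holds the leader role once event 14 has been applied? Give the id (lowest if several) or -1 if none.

3

e1 timeout(3): 3[cand,b=7,-]
e2 deliver 3→2: 2[foll,b=7,-]
e3 deliver 2→3: ·
e4 deliver 3→0: 0[foll,b=7,-]
e5 deliver 0→3: 3[lead,b=7,-]
e6 deliver 3→1: 1[foll,b=7,-]
e7 deliver 1→3: ·
e8 propose(3,'w'): ·
e9 deliver 3→1: 1[foll,b=7,w]
e10 deliver 1→3: ·
e11 deliver 3→2: 2[foll,b=7,w]
e12 deliver 2→3: 3[lead,b=7,w]
e13 timeout(0): 0[cand,b=8,-]
e14 deliver 0→1: 1[foll,b=8,w]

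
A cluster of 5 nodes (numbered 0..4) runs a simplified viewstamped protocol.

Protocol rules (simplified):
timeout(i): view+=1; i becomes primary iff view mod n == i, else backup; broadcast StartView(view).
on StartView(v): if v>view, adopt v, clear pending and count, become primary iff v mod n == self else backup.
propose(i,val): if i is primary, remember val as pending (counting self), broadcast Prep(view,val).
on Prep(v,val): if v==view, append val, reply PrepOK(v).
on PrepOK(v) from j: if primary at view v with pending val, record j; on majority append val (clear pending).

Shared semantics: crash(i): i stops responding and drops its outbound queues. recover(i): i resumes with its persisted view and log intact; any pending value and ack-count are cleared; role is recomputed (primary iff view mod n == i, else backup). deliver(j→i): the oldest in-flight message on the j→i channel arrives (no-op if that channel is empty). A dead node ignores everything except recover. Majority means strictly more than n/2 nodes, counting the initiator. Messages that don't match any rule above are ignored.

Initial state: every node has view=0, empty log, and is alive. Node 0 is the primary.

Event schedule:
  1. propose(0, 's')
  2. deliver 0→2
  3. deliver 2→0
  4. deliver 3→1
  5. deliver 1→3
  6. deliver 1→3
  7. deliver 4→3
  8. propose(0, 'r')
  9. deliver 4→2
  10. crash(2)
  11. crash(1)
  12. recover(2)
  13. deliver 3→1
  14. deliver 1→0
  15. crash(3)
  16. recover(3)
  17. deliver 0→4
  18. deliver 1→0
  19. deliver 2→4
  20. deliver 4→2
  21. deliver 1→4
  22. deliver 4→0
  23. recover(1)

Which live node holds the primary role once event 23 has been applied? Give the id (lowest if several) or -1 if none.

1. propose(0,'s'):  nop
2. deliver 0→2:  <2:back v0 s>
3. deliver 2→0:  nop
4. deliver 3→1:  nop
5. deliver 1→3:  nop
6. deliver 1→3:  nop
7. deliver 4→3:  nop
8. propose(0,'r'):  nop
9. deliver 4→2:  nop
10. crash(2):  <2:✗back v0 s>
11. crash(1):  <1:✗back v0 ->
12. recover(2):  <2:back v0 s>
13. deliver 3→1:  nop
14. deliver 1→0:  nop
15. crash(3):  <3:✗back v0 ->
16. recover(3):  <3:back v0 ->
17. deliver 0→4:  <4:back v0 s>
18. deliver 1→0:  nop
19. deliver 2→4:  nop
20. deliver 4→2:  nop
21. deliver 1→4:  nop
22. deliver 4→0:  nop
23. recover(1):  <1:back v0 ->

0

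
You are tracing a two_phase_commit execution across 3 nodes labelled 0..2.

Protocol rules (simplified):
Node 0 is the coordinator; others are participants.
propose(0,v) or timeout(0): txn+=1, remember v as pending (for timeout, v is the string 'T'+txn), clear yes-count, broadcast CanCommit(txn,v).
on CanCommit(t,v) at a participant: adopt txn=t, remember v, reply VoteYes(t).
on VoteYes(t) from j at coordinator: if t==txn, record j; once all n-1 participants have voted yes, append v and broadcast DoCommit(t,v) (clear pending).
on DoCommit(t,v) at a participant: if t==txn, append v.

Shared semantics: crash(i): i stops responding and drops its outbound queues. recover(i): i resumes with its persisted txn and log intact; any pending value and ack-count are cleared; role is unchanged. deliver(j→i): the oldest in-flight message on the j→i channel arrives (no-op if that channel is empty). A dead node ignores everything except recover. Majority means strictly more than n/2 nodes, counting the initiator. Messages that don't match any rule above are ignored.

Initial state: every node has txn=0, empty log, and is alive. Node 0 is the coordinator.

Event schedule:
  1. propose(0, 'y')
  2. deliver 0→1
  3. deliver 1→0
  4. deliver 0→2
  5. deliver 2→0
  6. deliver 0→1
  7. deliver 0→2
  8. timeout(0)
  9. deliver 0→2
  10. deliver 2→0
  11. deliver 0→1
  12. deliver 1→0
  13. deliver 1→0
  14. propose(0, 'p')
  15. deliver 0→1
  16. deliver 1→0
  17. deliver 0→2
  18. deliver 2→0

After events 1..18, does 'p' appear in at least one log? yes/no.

[1] propose(0,'y') → N0(coor t1 [-])
[2] deliver 0→1 → N1(part t1 [-])
[3] deliver 1→0 → ∅
[4] deliver 0→2 → N2(part t1 [-])
[5] deliver 2→0 → N0(coor t1 [y])
[6] deliver 0→1 → N1(part t1 [y])
[7] deliver 0→2 → N2(part t1 [y])
[8] timeout(0) → N0(coor t2 [y])
[9] deliver 0→2 → N2(part t2 [y])
[10] deliver 2→0 → ∅
[11] deliver 0→1 → N1(part t2 [y])
[12] deliver 1→0 → N0(coor t2 [y,T2])
[13] deliver 1→0 → ∅
[14] propose(0,'p') → N0(coor t3 [y,T2])
[15] deliver 0→1 → N1(part t2 [y,T2])
[16] deliver 1→0 → ∅
[17] deliver 0→2 → N2(part t2 [y,T2])
[18] deliver 2→0 → ∅

no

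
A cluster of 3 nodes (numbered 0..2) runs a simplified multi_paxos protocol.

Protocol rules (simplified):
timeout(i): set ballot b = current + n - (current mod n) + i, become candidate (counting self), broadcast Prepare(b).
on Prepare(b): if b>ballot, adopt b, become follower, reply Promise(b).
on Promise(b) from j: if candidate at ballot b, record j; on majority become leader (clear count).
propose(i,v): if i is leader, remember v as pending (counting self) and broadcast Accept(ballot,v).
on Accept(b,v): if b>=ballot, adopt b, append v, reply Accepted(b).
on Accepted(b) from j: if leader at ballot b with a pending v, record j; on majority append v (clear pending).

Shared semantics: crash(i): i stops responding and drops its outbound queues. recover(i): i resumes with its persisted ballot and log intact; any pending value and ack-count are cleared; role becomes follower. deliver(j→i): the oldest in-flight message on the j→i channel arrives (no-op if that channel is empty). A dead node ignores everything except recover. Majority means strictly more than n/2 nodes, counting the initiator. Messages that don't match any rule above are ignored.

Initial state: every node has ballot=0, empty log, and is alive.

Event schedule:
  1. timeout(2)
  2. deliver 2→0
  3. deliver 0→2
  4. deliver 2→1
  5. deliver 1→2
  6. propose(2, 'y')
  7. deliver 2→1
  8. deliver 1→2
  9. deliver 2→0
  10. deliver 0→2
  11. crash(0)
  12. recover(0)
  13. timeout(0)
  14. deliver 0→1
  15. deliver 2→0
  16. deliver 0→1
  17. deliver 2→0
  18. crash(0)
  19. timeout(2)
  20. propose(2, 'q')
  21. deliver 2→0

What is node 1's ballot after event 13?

1. timeout(2):  <2:cand b5 ->
2. deliver 2→0:  <0:foll b5 ->
3. deliver 0→2:  <2:lead b5 ->
4. deliver 2→1:  <1:foll b5 ->
5. deliver 1→2:  nop
6. propose(2,'y'):  nop
7. deliver 2→1:  <1:foll b5 y>
8. deliver 1→2:  <2:lead b5 y>
9. deliver 2→0:  <0:foll b5 y>
10. deliver 0→2:  nop
11. crash(0):  <0:✗foll b5 y>
12. recover(0):  <0:foll b5 y>
13. timeout(0):  <0:cand b6 y>

5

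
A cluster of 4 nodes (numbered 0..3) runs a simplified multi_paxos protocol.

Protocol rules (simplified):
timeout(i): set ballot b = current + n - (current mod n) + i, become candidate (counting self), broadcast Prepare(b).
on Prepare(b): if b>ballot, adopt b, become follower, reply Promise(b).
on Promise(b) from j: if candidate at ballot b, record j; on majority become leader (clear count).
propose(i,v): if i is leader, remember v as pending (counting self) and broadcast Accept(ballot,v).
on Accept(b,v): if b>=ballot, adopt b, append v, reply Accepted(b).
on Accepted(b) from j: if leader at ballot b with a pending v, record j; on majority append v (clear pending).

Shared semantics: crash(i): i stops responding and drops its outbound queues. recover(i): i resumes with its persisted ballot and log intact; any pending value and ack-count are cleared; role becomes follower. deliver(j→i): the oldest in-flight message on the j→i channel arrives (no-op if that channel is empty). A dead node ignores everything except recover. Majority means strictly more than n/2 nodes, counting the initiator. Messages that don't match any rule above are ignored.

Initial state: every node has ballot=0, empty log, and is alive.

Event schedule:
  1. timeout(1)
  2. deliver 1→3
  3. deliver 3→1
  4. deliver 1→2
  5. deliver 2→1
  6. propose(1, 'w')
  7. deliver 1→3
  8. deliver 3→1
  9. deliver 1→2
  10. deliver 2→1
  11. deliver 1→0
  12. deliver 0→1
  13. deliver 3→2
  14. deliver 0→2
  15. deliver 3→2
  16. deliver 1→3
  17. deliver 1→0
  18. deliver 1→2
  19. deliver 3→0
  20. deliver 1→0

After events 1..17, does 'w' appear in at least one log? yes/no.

e1 timeout(1): 1[cand,b=5,-]
e2 deliver 1→3: 3[foll,b=5,-]
e3 deliver 3→1: ·
e4 deliver 1→2: 2[foll,b=5,-]
e5 deliver 2→1: 1[lead,b=5,-]
e6 propose(1,'w'): ·
e7 deliver 1→3: 3[foll,b=5,w]
e8 deliver 3→1: ·
e9 deliver 1→2: 2[foll,b=5,w]
e10 deliver 2→1: 1[lead,b=5,w]
e11 deliver 1→0: 0[foll,b=5,-]
e12 deliver 0→1: ·
e13 deliver 3→2: ·
e14 deliver 0→2: ·
e15 deliver 3→2: ·
e16 deliver 1→3: ·
e17 deliver 1→0: 0[foll,b=5,w]

yes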